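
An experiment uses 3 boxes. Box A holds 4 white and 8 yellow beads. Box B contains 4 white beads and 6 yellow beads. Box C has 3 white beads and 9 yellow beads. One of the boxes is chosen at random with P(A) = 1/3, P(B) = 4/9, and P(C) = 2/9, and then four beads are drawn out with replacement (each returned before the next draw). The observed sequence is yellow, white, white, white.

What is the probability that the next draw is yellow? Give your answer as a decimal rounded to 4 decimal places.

0.6337

Under each hypothesis, the probability of the observed sequence is: P(data | box A) = (8/12)(4/12)(4/12)(4/12) = 0.024691; P(data | box B) = (6/10)(4/10)(4/10)(4/10) = 0.0384; P(data | box C) = (9/12)(3/12)(3/12)(3/12) = 0.011719.
The prior-weighted likelihoods are 1/3 · 0.024691 = 0.0082305, 4/9 · 0.0384 = 0.017067, 2/9 · 0.011719 = 0.0026042; with total 0.027901.
Normalising, the posterior is P(box A | data) = 0.29498, P(box B | data) = 0.61168, P(box C | data) = 0.093335.
Averaging over the posterior, P(yellow next | data) = (2/3)(0.29498) + (3/5)(0.61168) + (3/4)(0.093335) = 0.63367.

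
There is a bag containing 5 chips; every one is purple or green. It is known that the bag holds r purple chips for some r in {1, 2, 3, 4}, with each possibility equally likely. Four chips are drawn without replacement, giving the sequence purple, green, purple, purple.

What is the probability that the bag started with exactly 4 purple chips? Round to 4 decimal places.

Compute the likelihood of the observed sequence for each case: P(data | r = 1) = (1/5)(4/4)(0/3) = 0; P(data | r = 2) = (2/5)(3/4)(1/3)(0/2) = 0; P(data | r = 3) = (3/5)(2/4)(2/3)(1/2) = 1/10; P(data | r = 4) = (4/5)(1/4)(3/3)(2/2) = 1/5.
The prior-weighted likelihoods are 1/4 · 0 = 0, 1/4 · 0 = 0, 1/4 · 1/10 = 1/40, 1/4 · 1/5 = 1/20; with total 3/40.
Therefore the posterior P(r = 4 | data) = (1/20) / (3/40) = 2/3.

0.6667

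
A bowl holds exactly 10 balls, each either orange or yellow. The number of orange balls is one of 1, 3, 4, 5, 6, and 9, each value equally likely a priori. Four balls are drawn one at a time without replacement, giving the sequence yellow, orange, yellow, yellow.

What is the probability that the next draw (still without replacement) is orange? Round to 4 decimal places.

The likelihood of the observed sequence under each hypothesis: P(data | r = 1) = (9/10)(1/9)(8/8)(7/7) = 1/10; P(data | r = 3) = (7/10)(3/9)(6/8)(5/7) = 1/8; P(data | r = 4) = (6/10)(4/9)(5/8)(4/7) = 2/21; P(data | r = 5) = (5/10)(5/9)(4/8)(3/7) = 5/84; P(data | r = 6) = (4/10)(6/9)(3/8)(2/7) = 1/35; P(data | r = 9) = (1/10)(9/9)(0/8) = 0.
Multiplying each by its prior: 1/6 · 1/10 = 1/60, 1/6 · 1/8 = 1/48, 1/6 · 2/21 = 1/63, 1/6 · 5/84 = 5/504, 1/6 · 1/35 = 1/210, 1/6 · 0 = 0; summing to 49/720.
The posterior is then P(r = 1 | data) = 12/49, P(r = 3 | data) = 15/49, P(r = 4 | data) = 80/343, P(r = 5 | data) = 50/343, P(r = 6 | data) = 24/343, P(r = 9 | data) = 0.
The predictive probability is P(orange next | data) = (0)(12/49) + (1/3)(15/49) + (1/2)(80/343) + (2/3)(50/343) + (5/6)(24/343) = 55/147.

0.3741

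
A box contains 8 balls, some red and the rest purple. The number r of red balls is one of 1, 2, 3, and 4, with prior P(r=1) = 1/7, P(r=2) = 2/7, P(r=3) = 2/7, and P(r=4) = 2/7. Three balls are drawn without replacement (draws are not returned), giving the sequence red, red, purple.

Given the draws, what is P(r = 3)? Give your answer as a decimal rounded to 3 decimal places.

0.333

The likelihood of the observed sequence under each hypothesis: P(data | r = 1) = (1/8)(0/7) = 0; P(data | r = 2) = (2/8)(1/7)(6/6) = 1/28; P(data | r = 3) = (3/8)(2/7)(5/6) = 5/56; P(data | r = 4) = (4/8)(3/7)(4/6) = 1/7.
Multiplying each by its prior: 1/7 · 0 = 0, 2/7 · 1/28 = 1/98, 2/7 · 5/56 = 5/196, 2/7 · 1/7 = 2/49; summing to 15/196.
By Bayes' rule, P(r = 3 | data) = (5/196) / (15/196) = 1/3.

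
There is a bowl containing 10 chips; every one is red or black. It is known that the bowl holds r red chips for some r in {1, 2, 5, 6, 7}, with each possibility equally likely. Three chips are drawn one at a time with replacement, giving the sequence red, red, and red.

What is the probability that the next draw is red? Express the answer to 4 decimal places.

Under each hypothesis, the probability of the observed sequence is: P(data | r = 1) = (1/10)(1/10)(1/10) = 0.001; P(data | r = 2) = (2/10)(2/10)(2/10) = 0.008; P(data | r = 5) = (5/10)(5/10)(5/10) = 0.125; P(data | r = 6) = (6/10)(6/10)(6/10) = 0.216; P(data | r = 7) = (7/10)(7/10)(7/10) = 0.343.
Multiplying each by its prior: 1/5 · 0.001 = 0.0002, 1/5 · 0.008 = 0.0016, 1/5 · 0.125 = 0.025, 1/5 · 0.216 = 0.0432, 1/5 · 0.343 = 0.0686; summing to 0.1386.
Dividing through by the total gives posterior P(r = 1 | data) = 0.001443, P(r = 2 | data) = 0.011544, P(r = 5 | data) = 0.18038, P(r = 6 | data) = 0.31169, P(r = 7 | data) = 0.49495.
The predictive probability is P(red next | data) = (1/10)(0.001443) + (1/5)(0.011544) + (1/2)(0.18038) + (3/5)(0.31169) + (7/10)(0.49495) = 0.62612.

0.6261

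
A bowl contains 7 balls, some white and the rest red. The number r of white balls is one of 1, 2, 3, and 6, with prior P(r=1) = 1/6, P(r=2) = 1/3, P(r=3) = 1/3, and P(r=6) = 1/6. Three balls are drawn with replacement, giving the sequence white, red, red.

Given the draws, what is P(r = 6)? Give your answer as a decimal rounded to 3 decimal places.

0.025

Under each hypothesis, the probability of the observed sequence is: P(data | r = 1) = (1/7)(6/7)(6/7) = 0.10496; P(data | r = 2) = (2/7)(5/7)(5/7) = 0.14577; P(data | r = 3) = (3/7)(4/7)(4/7) = 0.13994; P(data | r = 6) = (6/7)(1/7)(1/7) = 0.017493.
Weighting by the prior gives 1/6 · 0.10496 = 0.017493, 1/3 · 0.14577 = 0.048591, 1/3 · 0.13994 = 0.046647, 1/6 · 0.017493 = 0.0029155; these sum to 0.11565.
By Bayes' rule, P(r = 6 | data) = (0.0029155) / (0.11565) = 0.02521.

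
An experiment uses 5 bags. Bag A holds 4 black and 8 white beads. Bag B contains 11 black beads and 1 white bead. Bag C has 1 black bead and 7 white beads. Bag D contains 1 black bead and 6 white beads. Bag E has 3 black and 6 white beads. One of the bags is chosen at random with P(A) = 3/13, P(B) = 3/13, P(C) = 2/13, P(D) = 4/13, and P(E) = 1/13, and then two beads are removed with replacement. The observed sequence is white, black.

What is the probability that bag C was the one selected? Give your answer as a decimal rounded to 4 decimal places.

For each hypothesis, P(data | H) works out to: P(data | bag A) = (8/12)(4/12) = 0.22222; P(data | bag B) = (1/12)(11/12) = 0.076389; P(data | bag C) = (7/8)(1/8) = 0.10938; P(data | bag D) = (6/7)(1/7) = 0.12245; P(data | bag E) = (6/9)(3/9) = 0.22222.
Multiplying each by its prior: 3/13 · 0.22222 = 0.051282, 3/13 · 0.076389 = 0.017628, 2/13 · 0.10938 = 0.016827, 4/13 · 0.12245 = 0.037677, 1/13 · 0.22222 = 0.017094; with total 0.14051.
By Bayes' rule, P(bag C | data) = (0.016827) / (0.14051) = 0.11976.

0.1198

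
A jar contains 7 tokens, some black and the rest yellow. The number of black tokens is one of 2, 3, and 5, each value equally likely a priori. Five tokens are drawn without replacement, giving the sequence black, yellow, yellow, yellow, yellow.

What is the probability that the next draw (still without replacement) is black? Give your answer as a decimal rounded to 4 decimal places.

0.6154

Compute the likelihood of the observed sequence for each case: P(data | r = 2) = (2/7)(5/6)(4/5)(3/4)(2/3) = 2/21; P(data | r = 3) = (3/7)(4/6)(3/5)(2/4)(1/3) = 1/35; P(data | r = 5) = (5/7)(2/6)(1/5)(0/4) = 0.
Multiplying each by its prior: 1/3 · 2/21 = 2/63, 1/3 · 1/35 = 1/105, 1/3 · 0 = 0; with total 13/315.
Normalising, the posterior is P(r = 2 | data) = 10/13, P(r = 3 | data) = 3/13, P(r = 5 | data) = 0.
So P(black next | data) = Σ P(black next | H) P(H | data) = (1/2)(10/13) + (1)(3/13) = 8/13.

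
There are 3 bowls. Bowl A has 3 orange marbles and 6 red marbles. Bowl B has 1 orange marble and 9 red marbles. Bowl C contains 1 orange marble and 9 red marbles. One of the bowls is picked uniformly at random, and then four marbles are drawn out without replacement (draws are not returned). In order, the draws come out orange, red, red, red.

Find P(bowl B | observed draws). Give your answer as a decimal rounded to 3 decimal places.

0.313

For each hypothesis, P(data | H) works out to: P(data | bowl A) = (3/9)(6/8)(5/7)(4/6) = 5/42; P(data | bowl B) = (1/10)(9/9)(8/8)(7/7) = 1/10; P(data | bowl C) = (1/10)(9/9)(8/8)(7/7) = 1/10.
The prior-weighted likelihoods are 1/3 · 5/42 = 5/126, 1/3 · 1/10 = 1/30, 1/3 · 1/10 = 1/30; with total 67/630.
Therefore the posterior P(bowl B | data) = (1/30) / (67/630) = 21/67.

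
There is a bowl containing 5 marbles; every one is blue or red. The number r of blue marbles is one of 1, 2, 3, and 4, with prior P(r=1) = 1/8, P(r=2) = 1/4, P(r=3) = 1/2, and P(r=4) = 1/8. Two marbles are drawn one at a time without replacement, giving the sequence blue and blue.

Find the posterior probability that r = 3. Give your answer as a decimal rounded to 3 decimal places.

The likelihood of the observed sequence under each hypothesis: P(data | r = 1) = (1/5)(0/4) = 0; P(data | r = 2) = (2/5)(1/4) = 1/10; P(data | r = 3) = (3/5)(2/4) = 3/10; P(data | r = 4) = (4/5)(3/4) = 3/5.
Multiplying each by its prior: 1/8 · 0 = 0, 1/4 · 1/10 = 1/40, 1/2 · 3/10 = 3/20, 1/8 · 3/5 = 3/40; summing to 1/4.
Therefore the posterior P(r = 3 | data) = (3/20) / (1/4) = 3/5.

0.600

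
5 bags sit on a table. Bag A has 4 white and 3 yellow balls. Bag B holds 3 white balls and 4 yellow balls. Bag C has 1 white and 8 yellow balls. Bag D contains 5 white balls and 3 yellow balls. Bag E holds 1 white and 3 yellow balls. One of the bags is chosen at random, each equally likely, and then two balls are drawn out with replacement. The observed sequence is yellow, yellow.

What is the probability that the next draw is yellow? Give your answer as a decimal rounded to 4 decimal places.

Under each hypothesis, the probability of the observed sequence is: P(data | bag A) = (3/7)(3/7) = 0.18367; P(data | bag B) = (4/7)(4/7) = 0.32653; P(data | bag C) = (8/9)(8/9) = 0.79012; P(data | bag D) = (3/8)(3/8) = 0.14062; P(data | bag E) = (3/4)(3/4) = 0.5625.
Weighting by the prior gives 1/5 · 0.18367 = 0.036735, 1/5 · 0.32653 = 0.065306, 1/5 · 0.79012 = 0.15802, 1/5 · 0.14062 = 0.028125, 1/5 · 0.5625 = 0.1125; with total 0.40069.
The posterior is then P(bag A | data) = 0.091678, P(bag B | data) = 0.16298, P(bag C | data) = 0.39438, P(bag D | data) = 0.070191, P(bag E | data) = 0.28077.
Averaging over the posterior, P(yellow next | data) = (3/7)(0.091678) + (4/7)(0.16298) + (8/9)(0.39438) + (3/8)(0.070191) + (3/4)(0.28077) = 0.71988.

0.7199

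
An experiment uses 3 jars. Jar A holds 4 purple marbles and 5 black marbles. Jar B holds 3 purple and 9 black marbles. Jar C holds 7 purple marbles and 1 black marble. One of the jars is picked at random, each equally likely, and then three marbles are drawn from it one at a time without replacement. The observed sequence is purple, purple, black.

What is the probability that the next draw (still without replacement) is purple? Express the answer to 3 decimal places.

The likelihood of the observed sequence under each hypothesis: P(data | jar A) = (4/9)(3/8)(5/7) = 0.11905; P(data | jar B) = (3/12)(2/11)(9/10) = 0.040909; P(data | jar C) = (7/8)(6/7)(1/6) = 0.125.
Multiplying each by its prior: 1/3 · 0.11905 = 0.039683, 1/3 · 0.040909 = 0.013636, 1/3 · 0.125 = 0.041667; summing to 0.094986.
Normalising, the posterior is P(jar A | data) = 0.41777, P(jar B | data) = 0.14356, P(jar C | data) = 0.43866.
The predictive probability is P(purple next | data) = (1/3)(0.41777) + (1/9)(0.14356) + (1)(0.43866) = 0.59387.

0.594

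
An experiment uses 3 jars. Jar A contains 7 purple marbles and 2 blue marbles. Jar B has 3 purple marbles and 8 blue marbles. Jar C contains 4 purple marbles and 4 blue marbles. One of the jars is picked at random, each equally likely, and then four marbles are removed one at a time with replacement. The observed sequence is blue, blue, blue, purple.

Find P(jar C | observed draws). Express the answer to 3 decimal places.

0.355

Compute the likelihood of the observed sequence for each case: P(data | jar A) = (2/9)(2/9)(2/9)(7/9) = 0.0085353; P(data | jar B) = (8/11)(8/11)(8/11)(3/11) = 0.10491; P(data | jar C) = (4/8)(4/8)(4/8)(4/8) = 0.0625.
Multiplying each by its prior: 1/3 · 0.0085353 = 0.0028451, 1/3 · 0.10491 = 0.03497, 1/3 · 0.0625 = 0.020833; these sum to 0.058649.
By Bayes' rule, P(jar C | data) = (0.020833) / (0.058649) = 0.35522.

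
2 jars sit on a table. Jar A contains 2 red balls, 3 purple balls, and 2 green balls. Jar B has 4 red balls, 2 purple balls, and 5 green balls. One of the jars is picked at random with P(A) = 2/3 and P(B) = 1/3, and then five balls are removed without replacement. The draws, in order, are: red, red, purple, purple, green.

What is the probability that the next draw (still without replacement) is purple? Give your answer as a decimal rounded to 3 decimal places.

0.449

Compute the likelihood of the observed sequence for each case: P(data | jar A) = (2/7)(1/6)(3/5)(2/4)(2/3) = 0.0095238; P(data | jar B) = (4/11)(3/10)(2/9)(1/8)(5/7) = 0.0021645.
Weighting by the prior gives 2/3 · 0.0095238 = 0.0063492, 1/3 · 0.0021645 = 0.0007215; with total 0.0070707.
The posterior is then P(jar A | data) = 0.89796, P(jar B | data) = 0.10204.
So P(purple next | data) = Σ P(purple next | H) P(H | data) = (1/2)(0.89796) + (0)(0.10204) = 0.44898.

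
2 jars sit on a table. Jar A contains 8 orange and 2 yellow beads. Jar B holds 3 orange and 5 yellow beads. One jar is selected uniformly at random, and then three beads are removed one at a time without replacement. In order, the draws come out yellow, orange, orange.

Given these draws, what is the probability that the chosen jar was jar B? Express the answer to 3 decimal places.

Compute the likelihood of the observed sequence for each case: P(data | jar A) = (2/10)(8/9)(7/8) = 0.15556; P(data | jar B) = (5/8)(3/7)(2/6) = 0.089286.
Weighting by the prior gives 1/2 · 0.15556 = 0.077778, 1/2 · 0.089286 = 0.044643; summing to 0.12242.
Therefore the posterior P(jar B | data) = (0.044643) / (0.12242) = 0.36467.

0.365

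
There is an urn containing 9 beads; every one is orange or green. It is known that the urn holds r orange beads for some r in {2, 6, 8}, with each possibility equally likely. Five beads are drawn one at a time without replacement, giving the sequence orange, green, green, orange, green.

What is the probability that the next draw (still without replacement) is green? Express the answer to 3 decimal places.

0.700

For each hypothesis, P(data | H) works out to: P(data | r = 2) = (2/9)(7/8)(6/7)(1/6)(5/5) = 1/36; P(data | r = 6) = (6/9)(3/8)(2/7)(5/6)(1/5) = 1/84; P(data | r = 8) = (8/9)(1/8)(0/7) = 0.
Multiplying each by its prior: 1/3 · 1/36 = 1/108, 1/3 · 1/84 = 1/252, 1/3 · 0 = 0; summing to 5/378.
Dividing through by the total gives posterior P(r = 2 | data) = 7/10, P(r = 6 | data) = 3/10, P(r = 8 | data) = 0.
The predictive probability is P(green next | data) = (1)(7/10) + (0)(3/10) = 7/10.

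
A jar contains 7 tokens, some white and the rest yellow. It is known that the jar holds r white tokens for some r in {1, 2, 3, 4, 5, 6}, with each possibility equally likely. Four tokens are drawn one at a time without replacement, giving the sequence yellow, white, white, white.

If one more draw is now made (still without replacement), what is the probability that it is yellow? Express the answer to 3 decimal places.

The likelihood of the observed sequence under each hypothesis: P(data | r = 1) = (6/7)(1/6)(0/5) = 0; P(data | r = 2) = (5/7)(2/6)(1/5)(0/4) = 0; P(data | r = 3) = (4/7)(3/6)(2/5)(1/4) = 1/35; P(data | r = 4) = (3/7)(4/6)(3/5)(2/4) = 3/35; P(data | r = 5) = (2/7)(5/6)(4/5)(3/4) = 1/7; P(data | r = 6) = (1/7)(6/6)(5/5)(4/4) = 1/7.
Weighting by the prior gives 1/6 · 0 = 0, 1/6 · 0 = 0, 1/6 · 1/35 = 1/210, 1/6 · 3/35 = 1/70, 1/6 · 1/7 = 1/42, 1/6 · 1/7 = 1/42; with total 1/15.
Dividing through by the total gives posterior P(r = 1 | data) = 0, P(r = 2 | data) = 0, P(r = 3 | data) = 1/14, P(r = 4 | data) = 3/14, P(r = 5 | data) = 5/14, P(r = 6 | data) = 5/14.
So P(yellow next | data) = Σ P(yellow next | H) P(H | data) = (1)(1/14) + (2/3)(3/14) + (1/3)(5/14) + (0)(5/14) = 1/3.

0.333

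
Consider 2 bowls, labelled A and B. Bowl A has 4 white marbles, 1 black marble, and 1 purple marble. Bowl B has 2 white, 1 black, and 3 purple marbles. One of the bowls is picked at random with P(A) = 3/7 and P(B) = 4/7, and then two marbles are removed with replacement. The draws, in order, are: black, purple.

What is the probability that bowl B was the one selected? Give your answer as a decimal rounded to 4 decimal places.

0.8000

Compute the likelihood of the observed sequence for each case: P(data | bowl A) = (1/6)(1/6) = 1/36; P(data | bowl B) = (1/6)(3/6) = 1/12.
Multiplying each by its prior: 3/7 · 1/36 = 1/84, 4/7 · 1/12 = 1/21; summing to 5/84.
So P(bowl B | data) = (1/21) / (5/84) = 4/5.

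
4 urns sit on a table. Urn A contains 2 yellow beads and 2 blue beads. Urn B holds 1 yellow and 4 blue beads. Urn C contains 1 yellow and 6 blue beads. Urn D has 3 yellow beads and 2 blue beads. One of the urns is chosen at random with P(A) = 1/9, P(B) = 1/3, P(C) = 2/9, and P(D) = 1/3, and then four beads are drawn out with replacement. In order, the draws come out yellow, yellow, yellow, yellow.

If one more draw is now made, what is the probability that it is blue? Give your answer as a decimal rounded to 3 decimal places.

0.419

Under each hypothesis, the probability of the observed sequence is: P(data | urn A) = (2/4)(2/4)(2/4)(2/4) = 0.0625; P(data | urn B) = (1/5)(1/5)(1/5)(1/5) = 0.0016; P(data | urn C) = (1/7)(1/7)(1/7)(1/7) = 0.00041649; P(data | urn D) = (3/5)(3/5)(3/5)(3/5) = 0.1296.
The prior-weighted likelihoods are 1/9 · 0.0625 = 0.0069444, 1/3 · 0.0016 = 0.00053333, 2/9 · 0.00041649 = 9.2554e-05, 1/3 · 0.1296 = 0.0432; summing to 0.05077.
Dividing through by the total gives posterior P(urn A | data) = 0.13678, P(urn B | data) = 0.010505, P(urn C | data) = 0.001823, P(urn D | data) = 0.85089.
Averaging over the posterior, P(blue next | data) = (1/2)(0.13678) + (4/5)(0.010505) + (6/7)(0.001823) + (2/5)(0.85089) = 0.41871.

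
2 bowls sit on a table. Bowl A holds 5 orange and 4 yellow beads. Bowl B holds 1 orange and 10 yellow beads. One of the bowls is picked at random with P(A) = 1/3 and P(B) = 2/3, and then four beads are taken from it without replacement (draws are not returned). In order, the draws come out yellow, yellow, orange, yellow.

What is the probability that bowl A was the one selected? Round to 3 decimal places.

0.179

Compute the likelihood of the observed sequence for each case: P(data | bowl A) = (4/9)(3/8)(5/7)(2/6) = 0.039683; P(data | bowl B) = (10/11)(9/10)(1/9)(8/8) = 0.090909.
Weighting by the prior gives 1/3 · 0.039683 = 0.013228, 2/3 · 0.090909 = 0.060606; summing to 0.073834.
So P(bowl A | data) = (0.013228) / (0.073834) = 0.17915.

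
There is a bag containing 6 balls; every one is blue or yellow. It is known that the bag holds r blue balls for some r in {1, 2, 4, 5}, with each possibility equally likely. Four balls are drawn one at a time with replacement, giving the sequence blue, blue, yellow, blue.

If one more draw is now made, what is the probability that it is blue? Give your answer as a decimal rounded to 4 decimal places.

The likelihood of the observed sequence under each hypothesis: P(data | r = 1) = (1/6)(1/6)(5/6)(1/6) = 0.003858; P(data | r = 2) = (2/6)(2/6)(4/6)(2/6) = 0.024691; P(data | r = 4) = (4/6)(4/6)(2/6)(4/6) = 0.098765; P(data | r = 5) = (5/6)(5/6)(1/6)(5/6) = 0.096451.
The prior-weighted likelihoods are 1/4 · 0.003858 = 0.00096451, 1/4 · 0.024691 = 0.0061728, 1/4 · 0.098765 = 0.024691, 1/4 · 0.096451 = 0.024113; summing to 0.055941.
Dividing through by the total gives posterior P(r = 1 | data) = 0.017241, P(r = 2 | data) = 0.11034, P(r = 4 | data) = 0.44138, P(r = 5 | data) = 0.43103.
Averaging over the posterior, P(blue next | data) = (1/6)(0.017241) + (1/3)(0.11034) + (2/3)(0.44138) + (5/6)(0.43103) = 0.6931.

0.6931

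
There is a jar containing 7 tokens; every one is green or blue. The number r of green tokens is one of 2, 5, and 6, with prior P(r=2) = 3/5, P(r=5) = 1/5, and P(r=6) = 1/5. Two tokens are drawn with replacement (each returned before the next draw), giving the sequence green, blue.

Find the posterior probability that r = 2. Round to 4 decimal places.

Compute the likelihood of the observed sequence for each case: P(data | r = 2) = (2/7)(5/7) = 10/49; P(data | r = 5) = (5/7)(2/7) = 10/49; P(data | r = 6) = (6/7)(1/7) = 6/49.
The prior-weighted likelihoods are 3/5 · 10/49 = 6/49, 1/5 · 10/49 = 2/49, 1/5 · 6/49 = 6/245; with total 46/245.
Hence P(r = 2 | data) = (6/49) / (46/245) = 15/23.

0.6522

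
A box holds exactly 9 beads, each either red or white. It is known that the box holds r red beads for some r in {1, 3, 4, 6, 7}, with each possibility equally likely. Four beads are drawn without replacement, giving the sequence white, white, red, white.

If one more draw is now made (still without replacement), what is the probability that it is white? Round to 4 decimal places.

0.6667

Compute the likelihood of the observed sequence for each case: P(data | r = 1) = (8/9)(7/8)(1/7)(6/6) = 1/9; P(data | r = 3) = (6/9)(5/8)(3/7)(4/6) = 5/42; P(data | r = 4) = (5/9)(4/8)(4/7)(3/6) = 5/63; P(data | r = 6) = (3/9)(2/8)(6/7)(1/6) = 1/84; P(data | r = 7) = (2/9)(1/8)(7/7)(0/6) = 0.
Weighting by the prior gives 1/5 · 1/9 = 1/45, 1/5 · 5/42 = 1/42, 1/5 · 5/63 = 1/63, 1/5 · 1/84 = 1/420, 1/5 · 0 = 0; these sum to 9/140.
Dividing through by the total gives posterior P(r = 1 | data) = 28/81, P(r = 3 | data) = 10/27, P(r = 4 | data) = 20/81, P(r = 6 | data) = 1/27, P(r = 7 | data) = 0.
The predictive probability is P(white next | data) = (1)(28/81) + (3/5)(10/27) + (2/5)(20/81) + (0)(1/27) = 2/3.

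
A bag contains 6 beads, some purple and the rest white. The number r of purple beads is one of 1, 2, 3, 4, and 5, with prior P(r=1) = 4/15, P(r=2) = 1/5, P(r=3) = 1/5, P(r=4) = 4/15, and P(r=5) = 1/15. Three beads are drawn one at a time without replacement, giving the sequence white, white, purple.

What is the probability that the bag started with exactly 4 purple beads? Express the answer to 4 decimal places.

Compute the likelihood of the observed sequence for each case: P(data | r = 1) = (5/6)(4/5)(1/4) = 1/6; P(data | r = 2) = (4/6)(3/5)(2/4) = 1/5; P(data | r = 3) = (3/6)(2/5)(3/4) = 3/20; P(data | r = 4) = (2/6)(1/5)(4/4) = 1/15; P(data | r = 5) = (1/6)(0/5) = 0.
Multiplying each by its prior: 4/15 · 1/6 = 2/45, 1/5 · 1/5 = 1/25, 1/5 · 3/20 = 3/100, 4/15 · 1/15 = 4/225, 1/15 · 0 = 0; summing to 119/900.
Hence P(r = 4 | data) = (4/225) / (119/900) = 16/119.

0.1345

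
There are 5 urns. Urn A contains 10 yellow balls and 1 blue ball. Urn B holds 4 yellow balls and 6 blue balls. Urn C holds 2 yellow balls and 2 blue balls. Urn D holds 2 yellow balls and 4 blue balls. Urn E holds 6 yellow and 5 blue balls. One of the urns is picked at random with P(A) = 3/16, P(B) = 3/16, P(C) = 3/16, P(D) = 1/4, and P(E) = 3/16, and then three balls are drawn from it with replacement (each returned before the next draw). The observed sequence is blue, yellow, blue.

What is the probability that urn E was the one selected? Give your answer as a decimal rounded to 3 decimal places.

0.192

Compute the likelihood of the observed sequence for each case: P(data | urn A) = (1/11)(10/11)(1/11) = 0.0075131; P(data | urn B) = (6/10)(4/10)(6/10) = 0.144; P(data | urn C) = (2/4)(2/4)(2/4) = 0.125; P(data | urn D) = (4/6)(2/6)(4/6) = 0.14815; P(data | urn E) = (5/11)(6/11)(5/11) = 0.1127.
Multiplying each by its prior: 3/16 · 0.0075131 = 0.0014087, 3/16 · 0.144 = 0.027, 3/16 · 0.125 = 0.023438, 1/4 · 0.14815 = 0.037037, 3/16 · 0.1127 = 0.021131; with total 0.11001.
Therefore the posterior P(urn E | data) = (0.021131) / (0.11001) = 0.19207.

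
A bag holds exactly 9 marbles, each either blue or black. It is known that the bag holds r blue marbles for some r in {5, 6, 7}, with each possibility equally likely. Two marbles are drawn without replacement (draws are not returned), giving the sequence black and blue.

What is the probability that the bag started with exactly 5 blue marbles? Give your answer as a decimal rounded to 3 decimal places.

Under each hypothesis, the probability of the observed sequence is: P(data | r = 5) = (4/9)(5/8) = 5/18; P(data | r = 6) = (3/9)(6/8) = 1/4; P(data | r = 7) = (2/9)(7/8) = 7/36.
Weighting by the prior gives 1/3 · 5/18 = 5/54, 1/3 · 1/4 = 1/12, 1/3 · 7/36 = 7/108; with total 13/54.
So P(r = 5 | data) = (5/54) / (13/54) = 5/13.

0.385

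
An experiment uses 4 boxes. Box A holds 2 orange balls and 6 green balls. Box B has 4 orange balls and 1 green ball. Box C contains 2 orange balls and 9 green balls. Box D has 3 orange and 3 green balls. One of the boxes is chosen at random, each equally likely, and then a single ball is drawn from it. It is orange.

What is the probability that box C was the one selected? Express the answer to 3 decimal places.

The likelihood of this draw under each hypothesis: P(data | box A) = (2/8) = 1/4; P(data | box B) = (4/5) = 4/5; P(data | box C) = (2/11) = 2/11; P(data | box D) = (3/6) = 1/2.
The prior-weighted likelihoods are 1/4 · 1/4 = 1/16, 1/4 · 4/5 = 1/5, 1/4 · 2/11 = 1/22, 1/4 · 1/2 = 1/8; these sum to 381/880.
Therefore the posterior P(box C | data) = (1/22) / (381/880) = 40/381.

0.105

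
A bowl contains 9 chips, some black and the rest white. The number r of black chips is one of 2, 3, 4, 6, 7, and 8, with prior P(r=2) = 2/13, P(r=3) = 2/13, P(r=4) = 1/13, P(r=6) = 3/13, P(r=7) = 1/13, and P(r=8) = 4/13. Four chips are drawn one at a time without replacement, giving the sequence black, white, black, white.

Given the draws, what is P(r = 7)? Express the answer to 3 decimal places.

0.060

The likelihood of the observed sequence under each hypothesis: P(data | r = 2) = (2/9)(7/8)(1/7)(6/6) = 1/36; P(data | r = 3) = (3/9)(6/8)(2/7)(5/6) = 5/84; P(data | r = 4) = (4/9)(5/8)(3/7)(4/6) = 5/63; P(data | r = 6) = (6/9)(3/8)(5/7)(2/6) = 5/84; P(data | r = 7) = (7/9)(2/8)(6/7)(1/6) = 1/36; P(data | r = 8) = (8/9)(1/8)(7/7)(0/6) = 0.
The prior-weighted likelihoods are 2/13 · 1/36 = 1/234, 2/13 · 5/84 = 5/546, 1/13 · 5/63 = 5/819, 3/13 · 5/84 = 5/364, 1/13 · 1/36 = 1/468, 4/13 · 0 = 0; summing to 29/819.
By Bayes' rule, P(r = 7 | data) = (1/468) / (29/819) = 7/116.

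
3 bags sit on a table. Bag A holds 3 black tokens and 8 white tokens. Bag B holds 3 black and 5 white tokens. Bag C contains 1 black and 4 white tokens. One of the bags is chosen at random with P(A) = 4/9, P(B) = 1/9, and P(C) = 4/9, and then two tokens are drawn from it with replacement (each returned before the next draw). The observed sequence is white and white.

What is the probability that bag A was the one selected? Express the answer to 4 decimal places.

The likelihood of the observed sequence under each hypothesis: P(data | bag A) = (8/11)(8/11) = 0.52893; P(data | bag B) = (5/8)(5/8) = 0.39062; P(data | bag C) = (4/5)(4/5) = 0.64.
Multiplying each by its prior: 4/9 · 0.52893 = 0.23508, 1/9 · 0.39062 = 0.043403, 4/9 · 0.64 = 0.28444; with total 0.56293.
By Bayes' rule, P(bag A | data) = (0.23508) / (0.56293) = 0.4176.

0.4176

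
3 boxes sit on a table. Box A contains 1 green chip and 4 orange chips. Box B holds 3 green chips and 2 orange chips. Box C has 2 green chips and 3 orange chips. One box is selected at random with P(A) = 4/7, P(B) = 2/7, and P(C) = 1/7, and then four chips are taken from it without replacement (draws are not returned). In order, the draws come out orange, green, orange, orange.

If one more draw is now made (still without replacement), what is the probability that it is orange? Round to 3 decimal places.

Compute the likelihood of the observed sequence for each case: P(data | box A) = (4/5)(1/4)(3/3)(2/2) = 1/5; P(data | box B) = (2/5)(3/4)(1/3)(0/2) = 0; P(data | box C) = (3/5)(2/4)(2/3)(1/2) = 1/10.
Multiplying each by its prior: 4/7 · 1/5 = 4/35, 2/7 · 0 = 0, 1/7 · 1/10 = 1/70; with total 9/70.
Dividing through by the total gives posterior P(box A | data) = 8/9, P(box B | data) = 0, P(box C | data) = 1/9.
So P(orange next | data) = Σ P(orange next | H) P(H | data) = (1)(8/9) + (0)(1/9) = 8/9.

0.889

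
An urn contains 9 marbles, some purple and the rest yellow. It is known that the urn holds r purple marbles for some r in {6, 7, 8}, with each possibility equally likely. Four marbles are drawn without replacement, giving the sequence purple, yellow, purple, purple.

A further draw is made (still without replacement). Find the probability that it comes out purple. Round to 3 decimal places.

0.796

Compute the likelihood of the observed sequence for each case: P(data | r = 6) = (6/9)(3/8)(5/7)(4/6) = 5/42; P(data | r = 7) = (7/9)(2/8)(6/7)(5/6) = 5/36; P(data | r = 8) = (8/9)(1/8)(7/7)(6/6) = 1/9.
Weighting by the prior gives 1/3 · 5/42 = 5/126, 1/3 · 5/36 = 5/108, 1/3 · 1/9 = 1/27; with total 31/252.
The posterior is then P(r = 6 | data) = 10/31, P(r = 7 | data) = 35/93, P(r = 8 | data) = 28/93.
The predictive probability is P(purple next | data) = (3/5)(10/31) + (4/5)(35/93) + (1)(28/93) = 74/93.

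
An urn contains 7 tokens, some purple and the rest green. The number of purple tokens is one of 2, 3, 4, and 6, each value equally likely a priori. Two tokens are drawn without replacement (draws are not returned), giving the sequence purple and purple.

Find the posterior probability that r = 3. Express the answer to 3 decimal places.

For each hypothesis, P(data | H) works out to: P(data | r = 2) = (2/7)(1/6) = 1/21; P(data | r = 3) = (3/7)(2/6) = 1/7; P(data | r = 4) = (4/7)(3/6) = 2/7; P(data | r = 6) = (6/7)(5/6) = 5/7.
The prior-weighted likelihoods are 1/4 · 1/21 = 1/84, 1/4 · 1/7 = 1/28, 1/4 · 2/7 = 1/14, 1/4 · 5/7 = 5/28; these sum to 25/84.
Therefore the posterior P(r = 3 | data) = (1/28) / (25/84) = 3/25.

0.120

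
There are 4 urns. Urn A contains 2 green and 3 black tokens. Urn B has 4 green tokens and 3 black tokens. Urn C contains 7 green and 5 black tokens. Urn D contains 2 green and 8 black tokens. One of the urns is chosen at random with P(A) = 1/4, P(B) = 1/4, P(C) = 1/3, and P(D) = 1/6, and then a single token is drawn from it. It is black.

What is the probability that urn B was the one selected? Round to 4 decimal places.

0.2024

For each hypothesis, P(data | H) works out to: P(data | urn A) = (3/5) = 0.6; P(data | urn B) = (3/7) = 0.42857; P(data | urn C) = (5/12) = 0.41667; P(data | urn D) = (8/10) = 0.8.
Weighting by the prior gives 1/4 · 0.6 = 0.15, 1/4 · 0.42857 = 0.10714, 1/3 · 0.41667 = 0.13889, 1/6 · 0.8 = 0.13333; summing to 0.52937.
Therefore the posterior P(urn B | data) = (0.10714) / (0.52937) = 0.2024.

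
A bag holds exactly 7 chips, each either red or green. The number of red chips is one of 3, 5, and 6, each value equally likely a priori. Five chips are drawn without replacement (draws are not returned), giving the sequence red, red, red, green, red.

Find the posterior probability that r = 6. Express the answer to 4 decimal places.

Compute the likelihood of the observed sequence for each case: P(data | r = 3) = (3/7)(2/6)(1/5)(4/4)(0/3) = 0; P(data | r = 5) = (5/7)(4/6)(3/5)(2/4)(2/3) = 2/21; P(data | r = 6) = (6/7)(5/6)(4/5)(1/4)(3/3) = 1/7.
The prior-weighted likelihoods are 1/3 · 0 = 0, 1/3 · 2/21 = 2/63, 1/3 · 1/7 = 1/21; summing to 5/63.
By Bayes' rule, P(r = 6 | data) = (1/21) / (5/63) = 3/5.

0.6000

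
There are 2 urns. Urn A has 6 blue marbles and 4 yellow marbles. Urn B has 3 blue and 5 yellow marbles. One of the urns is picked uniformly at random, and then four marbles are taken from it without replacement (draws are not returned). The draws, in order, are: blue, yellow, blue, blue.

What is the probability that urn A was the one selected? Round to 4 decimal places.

The likelihood of the observed sequence under each hypothesis: P(data | urn A) = (6/10)(4/9)(5/8)(4/7) = 2/21; P(data | urn B) = (3/8)(5/7)(2/6)(1/5) = 1/56.
The prior-weighted likelihoods are 1/2 · 2/21 = 1/21, 1/2 · 1/56 = 1/112; these sum to 19/336.
So P(urn A | data) = (1/21) / (19/336) = 16/19.

0.8421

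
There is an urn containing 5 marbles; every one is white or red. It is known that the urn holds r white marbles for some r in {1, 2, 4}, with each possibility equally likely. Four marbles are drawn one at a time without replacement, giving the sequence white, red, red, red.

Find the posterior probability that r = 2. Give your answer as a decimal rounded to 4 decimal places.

0.3333

The likelihood of the observed sequence under each hypothesis: P(data | r = 1) = (1/5)(4/4)(3/3)(2/2) = 1/5; P(data | r = 2) = (2/5)(3/4)(2/3)(1/2) = 1/10; P(data | r = 4) = (4/5)(1/4)(0/3) = 0.
Weighting by the prior gives 1/3 · 1/5 = 1/15, 1/3 · 1/10 = 1/30, 1/3 · 0 = 0; with total 1/10.
Therefore the posterior P(r = 2 | data) = (1/30) / (1/10) = 1/3.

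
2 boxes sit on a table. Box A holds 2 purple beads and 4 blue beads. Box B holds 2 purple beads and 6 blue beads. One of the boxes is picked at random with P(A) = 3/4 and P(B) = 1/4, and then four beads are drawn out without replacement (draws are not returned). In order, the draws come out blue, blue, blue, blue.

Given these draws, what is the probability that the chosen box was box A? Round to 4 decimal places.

0.4828

For each hypothesis, P(data | H) works out to: P(data | box A) = (4/6)(3/5)(2/4)(1/3) = 1/15; P(data | box B) = (6/8)(5/7)(4/6)(3/5) = 3/14.
Multiplying each by its prior: 3/4 · 1/15 = 1/20, 1/4 · 3/14 = 3/56; summing to 29/280.
By Bayes' rule, P(box A | data) = (1/20) / (29/280) = 14/29.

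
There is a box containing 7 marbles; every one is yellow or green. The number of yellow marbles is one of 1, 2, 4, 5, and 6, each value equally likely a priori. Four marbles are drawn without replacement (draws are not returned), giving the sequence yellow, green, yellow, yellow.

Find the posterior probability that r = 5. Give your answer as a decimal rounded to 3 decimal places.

0.385

For each hypothesis, P(data | H) works out to: P(data | r = 1) = (1/7)(6/6)(0/5) = 0; P(data | r = 2) = (2/7)(5/6)(1/5)(0/4) = 0; P(data | r = 4) = (4/7)(3/6)(3/5)(2/4) = 3/35; P(data | r = 5) = (5/7)(2/6)(4/5)(3/4) = 1/7; P(data | r = 6) = (6/7)(1/6)(5/5)(4/4) = 1/7.
The prior-weighted likelihoods are 1/5 · 0 = 0, 1/5 · 0 = 0, 1/5 · 3/35 = 3/175, 1/5 · 1/7 = 1/35, 1/5 · 1/7 = 1/35; these sum to 13/175.
Hence P(r = 5 | data) = (1/35) / (13/175) = 5/13.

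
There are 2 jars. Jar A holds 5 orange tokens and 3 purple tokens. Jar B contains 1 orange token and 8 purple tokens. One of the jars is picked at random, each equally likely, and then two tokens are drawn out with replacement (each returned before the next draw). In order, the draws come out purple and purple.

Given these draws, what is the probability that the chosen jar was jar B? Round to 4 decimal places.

Compute the likelihood of the observed sequence for each case: P(data | jar A) = (3/8)(3/8) = 0.14062; P(data | jar B) = (8/9)(8/9) = 0.79012.
Multiplying each by its prior: 1/2 · 0.14062 = 0.070312, 1/2 · 0.79012 = 0.39506; these sum to 0.46537.
By Bayes' rule, P(jar B | data) = (0.39506) / (0.46537) = 0.84891.

0.8489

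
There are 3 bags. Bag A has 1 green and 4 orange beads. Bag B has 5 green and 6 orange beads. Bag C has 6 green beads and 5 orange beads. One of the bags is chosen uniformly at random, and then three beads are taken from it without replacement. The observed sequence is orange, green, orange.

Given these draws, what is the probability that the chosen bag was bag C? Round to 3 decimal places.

0.256

Under each hypothesis, the probability of the observed sequence is: P(data | bag A) = (4/5)(1/4)(3/3) = 1/5; P(data | bag B) = (6/11)(5/10)(5/9) = 5/33; P(data | bag C) = (5/11)(6/10)(4/9) = 4/33.
Multiplying each by its prior: 1/3 · 1/5 = 1/15, 1/3 · 5/33 = 5/99, 1/3 · 4/33 = 4/99; with total 26/165.
Therefore the posterior P(bag C | data) = (4/99) / (26/165) = 10/39.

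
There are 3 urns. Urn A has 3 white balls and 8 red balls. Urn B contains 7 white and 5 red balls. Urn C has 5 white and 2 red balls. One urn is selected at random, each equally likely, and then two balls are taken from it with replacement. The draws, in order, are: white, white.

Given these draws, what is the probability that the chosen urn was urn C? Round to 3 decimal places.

Compute the likelihood of the observed sequence for each case: P(data | urn A) = (3/11)(3/11) = 0.07438; P(data | urn B) = (7/12)(7/12) = 0.34028; P(data | urn C) = (5/7)(5/7) = 0.5102.
Multiplying each by its prior: 1/3 · 0.07438 = 0.024793, 1/3 · 0.34028 = 0.11343, 1/3 · 0.5102 = 0.17007; with total 0.30829.
Hence P(urn C | data) = (0.17007) / (0.30829) = 0.55165.

0.552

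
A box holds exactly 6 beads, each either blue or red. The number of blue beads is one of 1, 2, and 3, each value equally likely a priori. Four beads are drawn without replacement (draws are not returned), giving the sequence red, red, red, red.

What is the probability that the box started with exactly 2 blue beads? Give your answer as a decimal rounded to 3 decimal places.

0.167

The likelihood of the observed sequence under each hypothesis: P(data | r = 1) = (5/6)(4/5)(3/4)(2/3) = 1/3; P(data | r = 2) = (4/6)(3/5)(2/4)(1/3) = 1/15; P(data | r = 3) = (3/6)(2/5)(1/4)(0/3) = 0.
The prior-weighted likelihoods are 1/3 · 1/3 = 1/9, 1/3 · 1/15 = 1/45, 1/3 · 0 = 0; summing to 2/15.
So P(r = 2 | data) = (1/45) / (2/15) = 1/6.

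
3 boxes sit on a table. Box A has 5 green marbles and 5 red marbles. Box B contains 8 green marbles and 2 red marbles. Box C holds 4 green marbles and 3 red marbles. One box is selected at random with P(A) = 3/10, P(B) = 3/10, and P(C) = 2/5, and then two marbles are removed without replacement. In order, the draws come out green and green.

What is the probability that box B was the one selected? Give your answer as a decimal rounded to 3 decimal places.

0.508

For each hypothesis, P(data | H) works out to: P(data | box A) = (5/10)(4/9) = 2/9; P(data | box B) = (8/10)(7/9) = 28/45; P(data | box C) = (4/7)(3/6) = 2/7.
The prior-weighted likelihoods are 3/10 · 2/9 = 1/15, 3/10 · 28/45 = 14/75, 2/5 · 2/7 = 4/35; these sum to 193/525.
Hence P(box B | data) = (14/75) / (193/525) = 98/193.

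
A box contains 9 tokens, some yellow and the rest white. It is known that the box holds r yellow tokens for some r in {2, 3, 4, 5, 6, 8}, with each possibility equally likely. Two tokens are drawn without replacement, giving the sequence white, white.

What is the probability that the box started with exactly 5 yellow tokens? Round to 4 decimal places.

The likelihood of the observed sequence under each hypothesis: P(data | r = 2) = (7/9)(6/8) = 7/12; P(data | r = 3) = (6/9)(5/8) = 5/12; P(data | r = 4) = (5/9)(4/8) = 5/18; P(data | r = 5) = (4/9)(3/8) = 1/6; P(data | r = 6) = (3/9)(2/8) = 1/12; P(data | r = 8) = (1/9)(0/8) = 0.
Weighting by the prior gives 1/6 · 7/12 = 7/72, 1/6 · 5/12 = 5/72, 1/6 · 5/18 = 5/108, 1/6 · 1/6 = 1/36, 1/6 · 1/12 = 1/72, 1/6 · 0 = 0; summing to 55/216.
Hence P(r = 5 | data) = (1/36) / (55/216) = 6/55.

0.1091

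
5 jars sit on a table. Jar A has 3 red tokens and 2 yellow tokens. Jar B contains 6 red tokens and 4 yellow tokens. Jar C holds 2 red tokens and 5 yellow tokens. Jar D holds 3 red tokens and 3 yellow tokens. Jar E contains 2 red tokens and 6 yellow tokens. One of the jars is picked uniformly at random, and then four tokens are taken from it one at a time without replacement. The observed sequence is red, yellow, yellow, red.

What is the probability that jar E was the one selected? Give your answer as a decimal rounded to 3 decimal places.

0.101

The likelihood of the observed sequence under each hypothesis: P(data | jar A) = (3/5)(2/4)(1/3)(2/2) = 0.1; P(data | jar B) = (6/10)(4/9)(3/8)(5/7) = 0.071429; P(data | jar C) = (2/7)(5/6)(4/5)(1/4) = 0.047619; P(data | jar D) = (3/6)(3/5)(2/4)(2/3) = 0.1; P(data | jar E) = (2/8)(6/7)(5/6)(1/5) = 0.035714.
Weighting by the prior gives 1/5 · 0.1 = 0.02, 1/5 · 0.071429 = 0.014286, 1/5 · 0.047619 = 0.0095238, 1/5 · 0.1 = 0.02, 1/5 · 0.035714 = 0.0071429; summing to 0.070952.
So P(jar E | data) = (0.0071429) / (0.070952) = 0.10067.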